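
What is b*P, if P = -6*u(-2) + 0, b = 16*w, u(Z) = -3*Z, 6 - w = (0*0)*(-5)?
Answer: -3456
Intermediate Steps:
w = 6 (w = 6 - 0*0*(-5) = 6 - 0*(-5) = 6 - 1*0 = 6 + 0 = 6)
b = 96 (b = 16*6 = 96)
P = -36 (P = -(-18)*(-2) + 0 = -6*6 + 0 = -36 + 0 = -36)
b*P = 96*(-36) = -3456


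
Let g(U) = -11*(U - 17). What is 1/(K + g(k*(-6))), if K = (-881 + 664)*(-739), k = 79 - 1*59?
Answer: 1/161870 ≈ 6.1778e-6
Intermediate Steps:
k = 20 (k = 79 - 59 = 20)
g(U) = 187 - 11*U (g(U) = -11*(-17 + U) = 187 - 11*U)
K = 160363 (K = -217*(-739) = 160363)
1/(K + g(k*(-6))) = 1/(160363 + (187 - 220*(-6))) = 1/(160363 + (187 - 11*(-120))) = 1/(160363 + (187 + 1320)) = 1/(160363 + 1507) = 1/161870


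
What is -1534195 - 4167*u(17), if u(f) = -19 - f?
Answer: -1384183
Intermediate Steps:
-1534195 - 4167*u(17) = -1534195 - 4167*(-19 - 1*17) = -1534195 - 4167*(-19 - 17) = -1534195 - 4167*(-36) = -1534195 - 1*(-150012) = -1534195 + 150012 = -1384183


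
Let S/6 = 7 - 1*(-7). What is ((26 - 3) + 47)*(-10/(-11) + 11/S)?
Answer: 4805/66 ≈ 72.803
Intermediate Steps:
S = 84 (S = 6*(7 - 1*(-7)) = 6*(7 + 7) = 6*14 = 84)
((26 - 3) + 47)*(-10/(-11) + 11/S) = ((26 - 3) + 47)*(-10/(-11) + 11/84) = (23 + 47)*(-10*(-1/11) + 11*(1/84)) = 70*(10/11 + 11/84) = 70*(961/924) = 4805/66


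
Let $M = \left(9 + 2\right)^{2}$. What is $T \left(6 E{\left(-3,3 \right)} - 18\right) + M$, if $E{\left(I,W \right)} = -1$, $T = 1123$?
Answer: $-26831$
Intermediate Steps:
$M = 121$ ($M = 11^{2} = 121$)
$T \left(6 E{\left(-3,3 \right)} - 18\right) + M = 1123 \left(6 \left(-1\right) - 18\right) + 121 = 1123 \left(-6 - 18\right) + 121 = 1123 \left(-24\right) + 121 = -26952 + 121 = -26831$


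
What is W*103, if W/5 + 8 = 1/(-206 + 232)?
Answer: -106605/26 ≈ -4100.2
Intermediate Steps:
W = -1035/26 (W = -40 + 5/(-206 + 232) = -40 + 5/26 = -1035/26 ≈ -39.808)
W*103 = -1035/26*103 = -106605/26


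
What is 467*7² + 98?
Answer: 22981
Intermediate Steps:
467*7² + 98 = 467*49 + 98 = 22883 + 98 = 22981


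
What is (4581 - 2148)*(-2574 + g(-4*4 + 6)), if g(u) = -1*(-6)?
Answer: -6247944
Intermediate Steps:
g(u) = 6
(4581 - 2148)*(-2574 + g(-4*4 + 6)) = (4581 - 2148)*(-2574 + 6) = 2433*(-2568) = -6247944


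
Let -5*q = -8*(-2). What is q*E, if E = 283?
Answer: -4528/5 ≈ -905.60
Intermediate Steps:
q = -16/5 (q = -(-8)*(-2)/5 = -1/5*16 = -16/5 ≈ -3.2000)
q*E = -16/5*283 = -4528/5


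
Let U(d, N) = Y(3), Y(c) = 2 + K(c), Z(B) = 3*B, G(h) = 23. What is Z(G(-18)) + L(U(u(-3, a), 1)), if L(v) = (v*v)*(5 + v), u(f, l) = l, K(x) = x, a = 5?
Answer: 319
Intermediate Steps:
Y(c) = 2 + c
U(d, N) = 5 (U(d, N) = 2 + 3 = 5)
L(v) = v²*(5 + v)
Z(G(-18)) + L(U(u(-3, a), 1)) = 3*23 + 5²*(5 + 5) = 69 + 25*10 = 69 + 250 = 319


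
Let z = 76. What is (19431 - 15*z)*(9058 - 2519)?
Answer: 119604849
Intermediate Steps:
(19431 - 15*z)*(9058 - 2519) = (19431 - 15*76)*(9058 - 2519) = (19431 - 1140)*6539 = 18291*6539 = 119604849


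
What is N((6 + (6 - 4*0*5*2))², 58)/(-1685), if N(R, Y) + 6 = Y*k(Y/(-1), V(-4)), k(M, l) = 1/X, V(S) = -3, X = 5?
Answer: -28/8425 ≈ -0.0033234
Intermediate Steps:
k(M, l) = ⅕ (k(M, l) = 1/5 = 1*(⅕) = ⅕)
N(R, Y) = -6 + Y/5 (N(R, Y) = -6 + Y*(⅕) = -6 + Y/5)
N((6 + (6 - 4*0*5*2))², 58)/(-1685) = (-6 + (⅕)*58)/(-1685) = (-6 + 58/5)*(-1/1685) = (28/5)*(-1/1685) = -28/8425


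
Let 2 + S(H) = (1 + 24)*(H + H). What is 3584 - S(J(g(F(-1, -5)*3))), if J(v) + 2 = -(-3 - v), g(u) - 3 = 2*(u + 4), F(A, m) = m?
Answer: 4486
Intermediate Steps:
g(u) = 11 + 2*u (g(u) = 3 + 2*(u + 4) = 3 + 2*(4 + u) = 3 + (8 + 2*u) = 11 + 2*u)
J(v) = 1 + v (J(v) = -2 - (-3 - v) = -2 + (3 + v) = 1 + v)
S(H) = -2 + 50*H (S(H) = -2 + (1 + 24)*(H + H) = -2 + 25*(2*H) = -2 + 50*H)
3584 - S(J(g(F(-1, -5)*3))) = 3584 - (-2 + 50*(1 + (11 + 2*(-5*3)))) = 3584 - (-2 + 50*(1 + (11 + 2*(-15)))) = 3584 - (-2 + 50*(1 + (11 - 30))) = 3584 - (-2 + 50*(1 - 19)) = 3584 - (-2 + 50*(-18)) = 3584 - (-2 - 900) = 3584 - 1*(-902) = 3584 + 902 = 4486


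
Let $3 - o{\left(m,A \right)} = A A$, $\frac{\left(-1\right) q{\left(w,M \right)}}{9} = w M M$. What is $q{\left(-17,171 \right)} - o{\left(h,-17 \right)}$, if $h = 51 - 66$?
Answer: $4474159$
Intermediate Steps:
$h = -15$ ($h = 51 - 66 = -15$)
$q{\left(w,M \right)} = - 9 w M^{2}$ ($q{\left(w,M \right)} = - 9 w M M = - 9 M w M = - 9 w M^{2}$)
$o{\left(m,A \right)} = 3 - A^{2}$ ($o{\left(m,A \right)} = 3 - A A = 3 - A^{2}$)
$q{\left(-17,171 \right)} - o{\left(h,-17 \right)} = \left(-9\right) \left(-17\right) 171^{2} - \left(3 - \left(-17\right)^{2}\right) = \left(-9\right) \left(-17\right) 29241 - \left(3 - 289\right) = 4473873 - \left(3 - 289\right) = 4473873 - -286 = 4473873 + 286 = 4474159$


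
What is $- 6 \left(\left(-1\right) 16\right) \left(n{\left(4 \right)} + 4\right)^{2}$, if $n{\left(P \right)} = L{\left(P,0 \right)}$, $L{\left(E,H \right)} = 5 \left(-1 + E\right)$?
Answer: $34656$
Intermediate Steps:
$L{\left(E,H \right)} = -5 + 5 E$
$n{\left(P \right)} = -5 + 5 P$
$- 6 \left(\left(-1\right) 16\right) \left(n{\left(4 \right)} + 4\right)^{2} = - 6 \left(\left(-1\right) 16\right) \left(\left(-5 + 5 \cdot 4\right) + 4\right)^{2} = \left(-6\right) \left(-16\right) \left(\left(-5 + 20\right) + 4\right)^{2} = 96 \left(15 + 4\right)^{2} = 96 \cdot 19^{2} = 96 \cdot 361 = 34656$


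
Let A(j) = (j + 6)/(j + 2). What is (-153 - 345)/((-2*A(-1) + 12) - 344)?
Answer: 83/57 ≈ 1.4561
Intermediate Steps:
A(j) = (6 + j)/(2 + j)
(-153 - 345)/((-2*A(-1) + 12) - 344) = (-153 - 345)/((-2*(6 - 1)/(2 - 1) + 12) - 344) = -498/((-2*5/1 + 12) - 344) = -498/((-2*5 + 12) - 344) = -498/((-10 + 12) - 344) = -498/(2 - 344) = -498/(-342) = -498*(-1/342) = 83/57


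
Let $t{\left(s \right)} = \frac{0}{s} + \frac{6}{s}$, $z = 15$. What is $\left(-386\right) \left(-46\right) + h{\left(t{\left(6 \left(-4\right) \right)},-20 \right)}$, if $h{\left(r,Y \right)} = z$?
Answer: $17771$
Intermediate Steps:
$t{\left(s \right)} = \frac{6}{s}$ ($t{\left(s \right)} = 0 + \frac{6}{s} = \frac{6}{s}$)
$h{\left(r,Y \right)} = 15$
$\left(-386\right) \left(-46\right) + h{\left(t{\left(6 \left(-4\right) \right)},-20 \right)} = \left(-386\right) \left(-46\right) + 15 = 17756 + 15 = 17771$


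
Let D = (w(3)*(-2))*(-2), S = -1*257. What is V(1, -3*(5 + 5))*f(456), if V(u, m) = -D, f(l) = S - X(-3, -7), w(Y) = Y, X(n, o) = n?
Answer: 3048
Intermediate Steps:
S = -257
f(l) = -254 (f(l) = -257 - 1*(-3) = -257 + 3 = -254)
D = 12 (D = (3*(-2))*(-2) = -6*(-2) = 12)
V(u, m) = -12 (V(u, m) = -1*12 = -12)
V(1, -3*(5 + 5))*f(456) = -12*(-254) = 3048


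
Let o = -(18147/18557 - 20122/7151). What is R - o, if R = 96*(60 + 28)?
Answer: 1120815317179/132701107 ≈ 8446.2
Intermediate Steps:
o = 243634757/132701107 (o = -(18147*(1/18557) - 20122*1/7151) = -(18147/18557 - 20122/7151) = -1*(-243634757/132701107) = 243634757/132701107 ≈ 1.8360)
R = 8448 (R = 96*88 = 8448)
R - o = 8448 - 1*243634757/132701107 = 8448 - 243634757/132701107 = 1120815317179/132701107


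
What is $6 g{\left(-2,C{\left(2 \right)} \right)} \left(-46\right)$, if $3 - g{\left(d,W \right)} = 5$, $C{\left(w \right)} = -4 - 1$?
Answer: $552$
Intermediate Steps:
$C{\left(w \right)} = -5$ ($C{\left(w \right)} = -4 - 1 = -5$)
$g{\left(d,W \right)} = -2$ ($g{\left(d,W \right)} = 3 - 5 = -2$)
$6 g{\left(-2,C{\left(2 \right)} \right)} \left(-46\right) = 6 \left(-2\right) \left(-46\right) = \left(-12\right) \left(-46\right) = 552$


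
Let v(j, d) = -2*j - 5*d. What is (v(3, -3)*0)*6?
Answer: 0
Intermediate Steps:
v(j, d) = -5*d - 2*j
(v(3, -3)*0)*6 = ((-5*(-3) - 2*3)*0)*6 = ((15 - 6)*0)*6 = (9*0)*6 = 0*6 = 0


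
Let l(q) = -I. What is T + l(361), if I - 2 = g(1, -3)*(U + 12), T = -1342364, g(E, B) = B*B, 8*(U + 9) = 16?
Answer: -1342411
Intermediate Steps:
U = -7 (U = -9 + (⅛)*16 = -9 + 2 = -7)
g(E, B) = B²
I = 47 (I = 2 + (-3)²*(-7 + 12) = 2 + 9*5 = 2 + 45 = 47)
l(q) = -47 (l(q) = -1*47 = -47)
T + l(361) = -1342364 - 47 = -1342411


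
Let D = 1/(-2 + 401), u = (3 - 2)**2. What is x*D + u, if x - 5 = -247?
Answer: 157/399 ≈ 0.39348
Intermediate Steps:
x = -242 (x = 5 - 247 = -242)
u = 1 (u = 1**2 = 1)
D = 1/399 ≈ 0.0025063
x*D + u = -242*1/399 + 1 = -242/399 + 1 = 157/399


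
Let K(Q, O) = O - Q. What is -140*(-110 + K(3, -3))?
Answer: 16240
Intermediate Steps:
-140*(-110 + K(3, -3)) = -140*(-110 + (-3 - 1*3)) = -140*(-110 + (-3 - 3)) = -140*(-110 - 6) = -140*(-116) = 16240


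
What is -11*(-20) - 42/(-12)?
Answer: 447/2 ≈ 223.50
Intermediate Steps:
-11*(-20) - 42/(-12) = 220 - 42*(-1/12) = 220 + 7/2 = 447/2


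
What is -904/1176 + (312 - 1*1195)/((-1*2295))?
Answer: -43178/112455 ≈ -0.38396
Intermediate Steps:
-904/1176 + (312 - 1*1195)/((-1*2295)) = -904*1/1176 + (312 - 1195)/(-2295) = -113/147 - 883*(-1/2295) = -113/147 + 883/2295 = -43178/112455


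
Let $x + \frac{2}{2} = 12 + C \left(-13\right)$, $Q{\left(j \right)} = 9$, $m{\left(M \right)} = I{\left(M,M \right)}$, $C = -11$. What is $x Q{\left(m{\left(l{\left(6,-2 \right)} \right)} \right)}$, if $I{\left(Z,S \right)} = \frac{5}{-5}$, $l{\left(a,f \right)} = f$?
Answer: $1386$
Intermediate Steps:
$I{\left(Z,S \right)} = -1$ ($I{\left(Z,S \right)} = 5 \left(- \frac{1}{5}\right) = -1$)
$m{\left(M \right)} = -1$
$x = 154$ ($x = -1 + \left(12 - -143\right) = -1 + \left(12 + 143\right) = -1 + 155 = 154$)
$x Q{\left(m{\left(l{\left(6,-2 \right)} \right)} \right)} = 154 \cdot 9 = 1386$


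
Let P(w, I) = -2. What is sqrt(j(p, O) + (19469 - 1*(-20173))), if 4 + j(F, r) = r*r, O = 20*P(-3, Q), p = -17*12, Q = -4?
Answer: 3*sqrt(4582) ≈ 203.07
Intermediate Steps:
p = -204
O = -40 (O = 20*(-2) = -40)
j(F, r) = -4 + r**2 (j(F, r) = -4 + r*r = -4 + r**2)
sqrt(j(p, O) + (19469 - 1*(-20173))) = sqrt((-4 + (-40)**2) + (19469 - 1*(-20173))) = sqrt((-4 + 1600) + (19469 + 20173)) = sqrt(1596 + 39642) = sqrt(41238) = 3*sqrt(4582)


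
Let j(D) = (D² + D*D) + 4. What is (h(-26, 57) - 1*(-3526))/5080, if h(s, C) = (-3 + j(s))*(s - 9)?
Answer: -43829/5080 ≈ -8.6278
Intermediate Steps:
j(D) = 4 + 2*D² (j(D) = (D² + D²) + 4 = 2*D² + 4 = 4 + 2*D²)
h(s, C) = (1 + 2*s²)*(-9 + s) (h(s, C) = (-3 + (4 + 2*s²))*(s - 9) = (1 + 2*s²)*(-9 + s))
(h(-26, 57) - 1*(-3526))/5080 = ((-9 - 26 - 18*(-26)² + 2*(-26)³) - 1*(-3526))/5080 = ((-9 - 26 - 18*676 + 2*(-17576)) + 3526)*(1/5080) = ((-9 - 26 - 12168 - 35152) + 3526)*(1/5080) = (-47355 + 3526)*(1/5080) = -43829*1/5080 = -43829/5080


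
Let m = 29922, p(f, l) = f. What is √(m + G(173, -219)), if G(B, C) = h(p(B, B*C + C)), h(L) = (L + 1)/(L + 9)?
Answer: √247791999/91 ≈ 172.98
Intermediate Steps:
h(L) = (1 + L)/(9 + L)
G(B, C) = (1 + B)/(9 + B)
√(m + G(173, -219)) = √(29922 + (1 + 173)/(9 + 173)) = √(29922 + 174/182) = √(29922 + (1/182)*174) = √(29922 + 87/91) = √(2722989/91) = √247791999/91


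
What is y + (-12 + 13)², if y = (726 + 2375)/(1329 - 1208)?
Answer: 3222/121 ≈ 26.628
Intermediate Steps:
y = 3101/121 ≈ 25.628
y + (-12 + 13)² = 3101/121 + (-12 + 13)² = 3101/121 + 1² = 3101/121 + 1 = 3222/121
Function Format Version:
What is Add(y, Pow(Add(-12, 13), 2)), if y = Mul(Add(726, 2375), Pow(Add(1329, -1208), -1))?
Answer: Rational(3222, 121) ≈ 26.628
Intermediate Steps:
y = Rational(3101, 121) (y = Mul(3101, Pow(121, -1)) = Mul(3101, Rational(1, 121)) = Rational(3101, 121) ≈ 25.628)
Add(y, Pow(Add(-12, 13), 2)) = Add(Rational(3101, 121), Pow(Add(-12, 13), 2)) = Add(Rational(3101, 121), Pow(1, 2)) = Add(Rational(3101, 121), 1) = Rational(3222, 121)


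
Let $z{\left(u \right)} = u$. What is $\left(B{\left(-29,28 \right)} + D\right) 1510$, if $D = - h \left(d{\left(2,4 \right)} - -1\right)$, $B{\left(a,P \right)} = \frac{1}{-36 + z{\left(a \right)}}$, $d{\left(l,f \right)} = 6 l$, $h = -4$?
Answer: $\frac{1020458}{13} \approx 78497.0$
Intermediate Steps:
$B{\left(a,P \right)} = \frac{1}{-36 + a}$
$D = 52$ ($D = \left(-1\right) \left(-4\right) \left(6 \cdot 2 - -1\right) = 4 \left(12 + 1\right) = 4 \cdot 13 = 52$)
$\left(B{\left(-29,28 \right)} + D\right) 1510 = \left(\frac{1}{-36 - 29} + 52\right) 1510 = \left(\frac{1}{-65} + 52\right) 1510 = \left(- \frac{1}{65} + 52\right) 1510 = \frac{3379}{65} \cdot 1510 = \frac{1020458}{13}$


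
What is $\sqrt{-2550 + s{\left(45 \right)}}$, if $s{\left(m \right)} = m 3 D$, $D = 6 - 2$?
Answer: $i \sqrt{2010} \approx 44.833 i$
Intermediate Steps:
$D = 4$
$s{\left(m \right)} = 12 m$ ($s{\left(m \right)} = m 3 \cdot 4 = 3 m 4 = 12 m$)
$\sqrt{-2550 + s{\left(45 \right)}} = \sqrt{-2550 + 12 \cdot 45} = \sqrt{-2550 + 540} = \sqrt{-2010} = i \sqrt{2010}$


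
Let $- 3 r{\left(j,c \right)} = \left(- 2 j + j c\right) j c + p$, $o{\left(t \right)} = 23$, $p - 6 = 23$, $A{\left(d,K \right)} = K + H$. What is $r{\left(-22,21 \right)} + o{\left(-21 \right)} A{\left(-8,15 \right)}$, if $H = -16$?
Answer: $- \frac{193214}{3} \approx -64405.0$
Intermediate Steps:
$A{\left(d,K \right)} = -16 + K$ ($A{\left(d,K \right)} = K - 16 = -16 + K$)
$p = 29$ ($p = 6 + 23 = 29$)
$r{\left(j,c \right)} = - \frac{29}{3} - \frac{c j \left(- 2 j + c j\right)}{3}$ ($r{\left(j,c \right)} = - \frac{\left(- 2 j + j c\right) j c + 29}{3} = - \frac{\left(- 2 j + c j\right) j c + 29}{3} = - \frac{j \left(- 2 j + c j\right) c + 29}{3} = - \frac{c j \left(- 2 j + c j\right) + 29}{3} = - \frac{29 + c j \left(- 2 j + c j\right)}{3} = - \frac{29}{3} - \frac{c j \left(- 2 j + c j\right)}{3}$)
$r{\left(-22,21 \right)} + o{\left(-21 \right)} A{\left(-8,15 \right)} = \left(- \frac{29}{3} - \frac{21^{2} \left(-22\right)^{2}}{3} + \frac{2}{3} \cdot 21 \left(-22\right)^{2}\right) + 23 \left(-16 + 15\right) = \left(- \frac{29}{3} - 147 \cdot 484 + \frac{2}{3} \cdot 21 \cdot 484\right) + 23 \left(-1\right) = \left(- \frac{29}{3} - 71148 + 6776\right) - 23 = - \frac{193145}{3} - 23 = - \frac{193214}{3}$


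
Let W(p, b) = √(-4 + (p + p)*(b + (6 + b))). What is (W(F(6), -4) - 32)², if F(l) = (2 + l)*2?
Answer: 956 - 128*I*√17 ≈ 956.0 - 527.76*I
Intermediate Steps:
F(l) = 4 + 2*l
W(p, b) = √(-4 + 2*p*(6 + 2*b)) (W(p, b) = √(-4 + (2*p)*(6 + 2*b)) = √(-4 + 2*p*(6 + 2*b)))
(W(F(6), -4) - 32)² = (2*√(-1 + 3*(4 + 2*6) - 4*(4 + 2*6)) - 32)² = (2*√(-1 + 3*(4 + 12) - 4*(4 + 12)) - 32)² = (2*√(-1 + 3*16 - 4*16) - 32)² = (2*√(-1 + 48 - 64) - 32)² = (2*√(-17) - 32)² = (2*(I*√17) - 32)² = (2*I*√17 - 32)² = (-32 + 2*I*√17)²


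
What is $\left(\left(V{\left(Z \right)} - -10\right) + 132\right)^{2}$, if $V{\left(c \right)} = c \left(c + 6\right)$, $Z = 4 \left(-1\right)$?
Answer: $17956$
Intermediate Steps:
$Z = -4$
$V{\left(c \right)} = c \left(6 + c\right)$
$\left(\left(V{\left(Z \right)} - -10\right) + 132\right)^{2} = \left(\left(- 4 \left(6 - 4\right) - -10\right) + 132\right)^{2} = \left(\left(\left(-4\right) 2 + 10\right) + 132\right)^{2} = \left(\left(-8 + 10\right) + 132\right)^{2} = \left(2 + 132\right)^{2} = 134^{2} = 17956$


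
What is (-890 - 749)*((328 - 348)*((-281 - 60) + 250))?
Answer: -2982980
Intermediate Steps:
(-890 - 749)*((328 - 348)*((-281 - 60) + 250)) = -(-32780)*(-341 + 250) = -(-32780)*(-91) = -1639*1820 = -2982980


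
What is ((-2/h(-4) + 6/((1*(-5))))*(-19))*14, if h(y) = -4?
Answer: 931/5 ≈ 186.20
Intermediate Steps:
((-2/h(-4) + 6/((1*(-5))))*(-19))*14 = ((-2/(-4) + 6/((1*(-5))))*(-19))*14 = ((-2*(-¼) + 6/(-5))*(-19))*14 = ((½ + 6*(-⅕))*(-19))*14 = ((½ - 6/5)*(-19))*14 = -7/10*(-19)*14 = (133/10)*14 = 931/5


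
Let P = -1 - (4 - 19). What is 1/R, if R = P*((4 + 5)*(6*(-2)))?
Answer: -1/1512 ≈ -0.00066138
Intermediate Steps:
P = 14 (P = -1 - 1*(-15) = -1 + 15 = 14)
R = -1512 (R = 14*((4 + 5)*(6*(-2))) = 14*(9*(-12)) = 14*(-108) = -1512)
1/R = 1/(-1512) = -1/1512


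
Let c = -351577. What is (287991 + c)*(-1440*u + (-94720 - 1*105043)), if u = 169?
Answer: 28176419078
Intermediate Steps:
(287991 + c)*(-1440*u + (-94720 - 1*105043)) = (287991 - 351577)*(-1440*169 + (-94720 - 1*105043)) = -63586*(-243360 + (-94720 - 105043)) = -63586*(-243360 - 199763) = -63586*(-443123) = 28176419078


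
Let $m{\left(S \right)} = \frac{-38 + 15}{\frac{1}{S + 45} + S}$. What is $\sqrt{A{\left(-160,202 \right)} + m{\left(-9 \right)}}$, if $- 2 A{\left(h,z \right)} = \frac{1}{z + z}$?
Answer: $\frac{\sqrt{43630065446}}{130492} \approx 1.6007$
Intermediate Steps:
$A{\left(h,z \right)} = - \frac{1}{4 z}$ ($A{\left(h,z \right)} = - \frac{1}{2 \left(z + z\right)} = - \frac{1}{2 \cdot 2 z} = - \frac{\frac{1}{2} \frac{1}{z}}{2} = - \frac{1}{4 z}$)
$m{\left(S \right)} = - \frac{23}{S + \frac{1}{45 + S}}$ ($m{\left(S \right)} = - \frac{23}{\frac{1}{45 + S} + S} = - \frac{23}{S + \frac{1}{45 + S}}$)
$\sqrt{A{\left(-160,202 \right)} + m{\left(-9 \right)}} = \sqrt{- \frac{1}{4 \cdot 202} + \frac{23 \left(-45 - -9\right)}{1 + \left(-9\right)^{2} + 45 \left(-9\right)}} = \sqrt{\left(- \frac{1}{4}\right) \frac{1}{202} + \frac{23 \left(-45 + 9\right)}{1 + 81 - 405}} = \sqrt{- \frac{1}{808} + 23 \frac{1}{-323} \left(-36\right)} = \sqrt{- \frac{1}{808} + 23 \left(- \frac{1}{323}\right) \left(-36\right)} = \sqrt{- \frac{1}{808} + \frac{828}{323}} = \sqrt{\frac{668701}{260984}} = \frac{\sqrt{43630065446}}{130492}$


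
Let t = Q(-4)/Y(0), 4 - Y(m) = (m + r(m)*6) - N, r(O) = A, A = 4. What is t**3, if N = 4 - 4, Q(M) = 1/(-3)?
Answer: 1/216000 ≈ 4.6296e-6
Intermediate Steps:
r(O) = 4
Q(M) = -1/3
N = 0
Y(m) = -20 - m (Y(m) = 4 - ((m + 4*6) - 1*0) = 4 - ((m + 24) + 0) = 4 - ((24 + m) + 0) = 4 - (24 + m) = 4 + (-24 - m) = -20 - m)
t = 1/60 (t = -1/(3*(-20 - 1*0)) = -1/(3*(-20 + 0)) = -1/3/(-20) = -1/3*(-1/20) = 1/60 ≈ 0.016667)
t**3 = (1/60)**3 = 1/216000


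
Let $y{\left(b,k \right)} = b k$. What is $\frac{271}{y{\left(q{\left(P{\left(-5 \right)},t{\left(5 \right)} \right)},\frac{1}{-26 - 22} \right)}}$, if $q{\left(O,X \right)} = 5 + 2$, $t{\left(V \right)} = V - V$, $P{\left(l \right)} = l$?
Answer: $- \frac{13008}{7} \approx -1858.3$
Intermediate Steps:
$t{\left(V \right)} = 0$
$q{\left(O,X \right)} = 7$
$\frac{271}{y{\left(q{\left(P{\left(-5 \right)},t{\left(5 \right)} \right)},\frac{1}{-26 - 22} \right)}} = \frac{271}{7 \frac{1}{-26 - 22}} = \frac{271}{7 \frac{1}{-48}} = \frac{271}{7 \left(- \frac{1}{48}\right)} = \frac{271}{- \frac{7}{48}} = 271 \left(- \frac{48}{7}\right) = - \frac{13008}{7}$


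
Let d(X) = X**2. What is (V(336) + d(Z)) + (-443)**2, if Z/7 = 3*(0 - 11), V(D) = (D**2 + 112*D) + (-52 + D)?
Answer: 400422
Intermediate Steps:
V(D) = -52 + D**2 + 113*D
Z = -231 (Z = 7*(3*(0 - 11)) = 7*(3*(-11)) = 7*(-33) = -231)
(V(336) + d(Z)) + (-443)**2 = ((-52 + 336**2 + 113*336) + (-231)**2) + (-443)**2 = ((-52 + 112896 + 37968) + 53361) + 196249 = (150812 + 53361) + 196249 = 204173 + 196249 = 400422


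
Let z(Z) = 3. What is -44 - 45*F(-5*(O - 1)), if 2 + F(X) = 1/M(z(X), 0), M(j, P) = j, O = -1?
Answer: 31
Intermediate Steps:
F(X) = -5/3 (F(X) = -2 + 1/3 = -2 + ⅓ = -5/3)
-44 - 45*F(-5*(O - 1)) = -44 - 45*(-5/3) = -44 + 75 = 31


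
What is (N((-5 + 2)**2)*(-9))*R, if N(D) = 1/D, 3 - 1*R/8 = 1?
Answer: -16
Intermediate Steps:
R = 16 (R = 24 - 8*1 = 24 - 8 = 16)
(N((-5 + 2)**2)*(-9))*R = (-9/(-5 + 2)**2)*16 = (-9/(-3)**2)*16 = (-9/9)*16 = ((1/9)*(-9))*16 = -1*16 = -16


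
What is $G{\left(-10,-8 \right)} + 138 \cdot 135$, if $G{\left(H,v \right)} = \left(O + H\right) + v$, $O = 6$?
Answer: $18618$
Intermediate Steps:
$G{\left(H,v \right)} = 6 + H + v$ ($G{\left(H,v \right)} = \left(6 + H\right) + v = 6 + H + v$)
$G{\left(-10,-8 \right)} + 138 \cdot 135 = \left(6 - 10 - 8\right) + 138 \cdot 135 = -12 + 18630 = 18618$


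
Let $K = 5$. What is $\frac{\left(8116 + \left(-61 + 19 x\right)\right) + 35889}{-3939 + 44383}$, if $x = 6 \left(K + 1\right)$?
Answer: $\frac{11157}{10111} \approx 1.1035$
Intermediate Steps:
$x = 36$ ($x = 6 \left(5 + 1\right) = 6 \cdot 6 = 36$)
$\frac{\left(8116 + \left(-61 + 19 x\right)\right) + 35889}{-3939 + 44383} = \frac{\left(8116 + \left(-61 + 19 \cdot 36\right)\right) + 35889}{-3939 + 44383} = \frac{\left(8116 + \left(-61 + 684\right)\right) + 35889}{40444} = \left(\left(8116 + 623\right) + 35889\right) \frac{1}{40444} = \left(8739 + 35889\right) \frac{1}{40444} = 44628 \cdot \frac{1}{40444} = \frac{11157}{10111}$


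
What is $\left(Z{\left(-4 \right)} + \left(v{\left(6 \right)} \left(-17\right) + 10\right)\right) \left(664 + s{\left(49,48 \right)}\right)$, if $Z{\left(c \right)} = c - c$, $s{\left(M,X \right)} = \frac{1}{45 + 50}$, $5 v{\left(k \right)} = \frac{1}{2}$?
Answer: $\frac{5235723}{950} \approx 5511.3$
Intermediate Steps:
$v{\left(k \right)} = \frac{1}{10}$ ($v{\left(k \right)} = \frac{1}{5 \cdot 2} = \frac{1}{5} \cdot \frac{1}{2} = \frac{1}{10}$)
$s{\left(M,X \right)} = \frac{1}{95}$
$Z{\left(c \right)} = 0$
$\left(Z{\left(-4 \right)} + \left(v{\left(6 \right)} \left(-17\right) + 10\right)\right) \left(664 + s{\left(49,48 \right)}\right) = \left(0 + \left(\frac{1}{10} \left(-17\right) + 10\right)\right) \left(664 + \frac{1}{95}\right) = \left(0 + \left(- \frac{17}{10} + 10\right)\right) \frac{63081}{95} = \left(0 + \frac{83}{10}\right) \frac{63081}{95} = \frac{83}{10} \cdot \frac{63081}{95} = \frac{5235723}{950}$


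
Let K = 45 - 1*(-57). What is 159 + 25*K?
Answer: 2709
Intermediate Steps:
K = 102 (K = 45 + 57 = 102)
159 + 25*K = 159 + 25*102 = 159 + 2550 = 2709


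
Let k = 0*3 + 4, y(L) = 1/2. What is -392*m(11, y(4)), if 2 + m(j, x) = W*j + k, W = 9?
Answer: -39592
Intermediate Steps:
y(L) = ½
k = 4 (k = 0 + 4 = 4)
m(j, x) = 2 + 9*j (m(j, x) = -2 + (9*j + 4) = -2 + (4 + 9*j) = 2 + 9*j)
-392*m(11, y(4)) = -392*(2 + 9*11) = -392*(2 + 99) = -392*101 = -39592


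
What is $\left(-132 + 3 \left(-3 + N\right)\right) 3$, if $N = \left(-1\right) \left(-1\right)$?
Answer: $-414$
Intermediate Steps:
$N = 1$
$\left(-132 + 3 \left(-3 + N\right)\right) 3 = \left(-132 + 3 \left(-3 + 1\right)\right) 3 = \left(-132 + 3 \left(-2\right)\right) 3 = \left(-132 - 6\right) 3 = \left(-138\right) 3 = -414$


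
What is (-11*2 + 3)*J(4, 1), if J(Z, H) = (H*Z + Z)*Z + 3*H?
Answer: -665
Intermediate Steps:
J(Z, H) = 3*H + Z*(Z + H*Z) (J(Z, H) = (Z + H*Z)*Z + 3*H = Z*(Z + H*Z) + 3*H = 3*H + Z*(Z + H*Z))
(-11*2 + 3)*J(4, 1) = (-11*2 + 3)*(4² + 3*1 + 1*4²) = (-22 + 3)*(16 + 3 + 1*16) = -19*(16 + 3 + 16) = -19*35 = -665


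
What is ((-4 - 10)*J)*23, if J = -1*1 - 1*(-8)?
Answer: -2254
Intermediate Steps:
J = 7 (J = -1 + 8 = 7)
((-4 - 10)*J)*23 = ((-4 - 10)*7)*23 = -14*7*23 = -98*23 = -2254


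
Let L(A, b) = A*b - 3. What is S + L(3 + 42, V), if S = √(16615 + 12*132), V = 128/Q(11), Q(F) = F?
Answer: 5727/11 + √18199 ≈ 655.54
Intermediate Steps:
V = 128/11 ≈ 11.636
L(A, b) = -3 + A*b
S = √18199 (S = √(16615 + 1584) = √18199 ≈ 134.90)
S + L(3 + 42, V) = √18199 + (-3 + (3 + 42)*(128/11)) = √18199 + (-3 + 45*(128/11)) = √18199 + (-3 + 5760/11) = √18199 + 5727/11 = 5727/11 + √18199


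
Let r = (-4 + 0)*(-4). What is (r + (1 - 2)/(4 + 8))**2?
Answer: 36481/144 ≈ 253.34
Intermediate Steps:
r = 16 (r = -4*(-4) = 16)
(r + (1 - 2)/(4 + 8))**2 = (16 + (1 - 2)/(4 + 8))**2 = (16 - 1/12)**2 = (191/12)**2 = 36481/144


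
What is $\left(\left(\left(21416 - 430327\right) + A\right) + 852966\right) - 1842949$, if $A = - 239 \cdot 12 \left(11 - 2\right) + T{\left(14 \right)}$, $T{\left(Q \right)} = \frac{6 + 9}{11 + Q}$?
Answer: $- \frac{7123527}{5} \approx -1.4247 \cdot 10^{6}$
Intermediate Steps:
$T{\left(Q \right)} = \frac{15}{11 + Q}$
$A = - \frac{129057}{5}$ ($A = - 239 \cdot 12 \left(11 - 2\right) + \frac{15}{11 + 14} = - 239 \cdot 12 \cdot 9 + \frac{15}{25} = \left(-239\right) 108 + 15 \cdot \frac{1}{25} = -25812 + \frac{3}{5} = - \frac{129057}{5} \approx -25811.0$)
$\left(\left(\left(21416 - 430327\right) + A\right) + 852966\right) - 1842949 = \left(\left(\left(21416 - 430327\right) - \frac{129057}{5}\right) + 852966\right) - 1842949 = \left(\left(-408911 - \frac{129057}{5}\right) + 852966\right) - 1842949 = \left(- \frac{2173612}{5} + 852966\right) - 1842949 = \frac{2091218}{5} - 1842949 = - \frac{7123527}{5}$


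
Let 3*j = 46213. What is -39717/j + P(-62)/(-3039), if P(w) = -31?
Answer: -360667286/140441307 ≈ -2.5681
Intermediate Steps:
j = 46213/3 (j = (1/3)*46213 = 46213/3 ≈ 15404.)
-39717/j + P(-62)/(-3039) = -39717/46213/3 - 31/(-3039) = -39717*3/46213 - 31*(-1/3039) = -119151/46213 + 31/3039 = -360667286/140441307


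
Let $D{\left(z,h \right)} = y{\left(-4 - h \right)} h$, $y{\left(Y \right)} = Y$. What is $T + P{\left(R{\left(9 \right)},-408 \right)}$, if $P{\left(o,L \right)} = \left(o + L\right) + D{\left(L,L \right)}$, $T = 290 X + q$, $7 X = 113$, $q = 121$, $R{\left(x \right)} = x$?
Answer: $- \frac{1123000}{7} \approx -1.6043 \cdot 10^{5}$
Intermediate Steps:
$X = \frac{113}{7}$ ($X = \frac{1}{7} \cdot 113 = \frac{113}{7} \approx 16.143$)
$T = \frac{33617}{7}$ ($T = 290 \cdot \frac{113}{7} + 121 = \frac{32770}{7} + 121 = \frac{33617}{7} \approx 4802.4$)
$D{\left(z,h \right)} = h \left(-4 - h\right)$ ($D{\left(z,h \right)} = \left(-4 - h\right) h = h \left(-4 - h\right)$)
$P{\left(o,L \right)} = L + o - L \left(4 + L\right)$ ($P{\left(o,L \right)} = \left(o + L\right) - L \left(4 + L\right) = \left(L + o\right) - L \left(4 + L\right) = L + o - L \left(4 + L\right)$)
$T + P{\left(R{\left(9 \right)},-408 \right)} = \frac{33617}{7} - \left(399 - 408 \left(4 - 408\right)\right) = \frac{33617}{7} - \left(399 + 164832\right) = \frac{33617}{7} - 165231 = - \frac{1123000}{7}$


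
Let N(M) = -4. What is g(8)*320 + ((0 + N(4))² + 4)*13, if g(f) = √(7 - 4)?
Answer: 260 + 320*√3 ≈ 814.26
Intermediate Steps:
g(f) = √3
g(8)*320 + ((0 + N(4))² + 4)*13 = √3*320 + ((0 - 4)² + 4)*13 = 320*√3 + ((-4)² + 4)*13 = 320*√3 + (16 + 4)*13 = 320*√3 + 20*13 = 320*√3 + 260 = 260 + 320*√3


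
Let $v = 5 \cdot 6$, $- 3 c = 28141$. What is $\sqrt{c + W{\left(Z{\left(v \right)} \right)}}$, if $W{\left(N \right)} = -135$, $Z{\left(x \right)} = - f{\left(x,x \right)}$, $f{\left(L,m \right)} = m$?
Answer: $\frac{i \sqrt{85638}}{3} \approx 97.547 i$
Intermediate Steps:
$c = - \frac{28141}{3}$ ($c = \left(- \frac{1}{3}\right) 28141 = - \frac{28141}{3} \approx -9380.3$)
$v = 30$
$Z{\left(x \right)} = - x$
$\sqrt{c + W{\left(Z{\left(v \right)} \right)}} = \sqrt{- \frac{28141}{3} - 135} = \sqrt{- \frac{28546}{3}} = \frac{i \sqrt{85638}}{3}$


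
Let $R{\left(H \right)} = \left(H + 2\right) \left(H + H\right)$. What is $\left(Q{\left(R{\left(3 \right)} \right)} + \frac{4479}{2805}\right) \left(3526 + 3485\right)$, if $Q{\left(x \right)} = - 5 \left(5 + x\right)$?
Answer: $- \frac{1136707452}{935} \approx -1.2157 \cdot 10^{6}$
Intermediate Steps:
$R{\left(H \right)} = 2 H \left(2 + H\right)$ ($R{\left(H \right)} = \left(2 + H\right) 2 H = 2 H \left(2 + H\right)$)
$Q{\left(x \right)} = -25 - 5 x$
$\left(Q{\left(R{\left(3 \right)} \right)} + \frac{4479}{2805}\right) \left(3526 + 3485\right) = \left(\left(-25 - 5 \cdot 2 \cdot 3 \left(2 + 3\right)\right) + \frac{4479}{2805}\right) \left(3526 + 3485\right) = \left(\left(-25 - 5 \cdot 2 \cdot 3 \cdot 5\right) + 4479 \cdot \frac{1}{2805}\right) 7011 = \left(\left(-25 - 150\right) + \frac{1493}{935}\right) 7011 = \left(-175 + \frac{1493}{935}\right) 7011 = \left(- \frac{162132}{935}\right) 7011 = - \frac{1136707452}{935}$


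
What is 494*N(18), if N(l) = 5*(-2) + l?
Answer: 3952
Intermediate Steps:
N(l) = -10 + l
494*N(18) = 494*(-10 + 18) = 494*8 = 3952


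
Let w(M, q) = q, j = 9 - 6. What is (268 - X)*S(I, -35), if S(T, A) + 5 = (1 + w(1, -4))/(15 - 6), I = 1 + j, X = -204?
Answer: -7552/3 ≈ -2517.3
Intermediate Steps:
j = 3
I = 4 (I = 1 + 3 = 4)
S(T, A) = -16/3 (S(T, A) = -5 + (1 - 4)/(15 - 6) = -5 - 3/9 = -5 - 3*1/9 = -5 - 1/3 = -16/3)
(268 - X)*S(I, -35) = (268 - 1*(-204))*(-16/3) = (268 + 204)*(-16/3) = 472*(-16/3) = -7552/3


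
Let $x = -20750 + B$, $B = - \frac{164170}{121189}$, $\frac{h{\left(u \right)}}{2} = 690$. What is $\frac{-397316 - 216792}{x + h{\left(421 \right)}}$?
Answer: $\frac{18605783603}{586898775} \approx 31.702$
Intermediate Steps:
$h{\left(u \right)} = 1380$ ($h{\left(u \right)} = 2 \cdot 690 = 1380$)
$B = - \frac{164170}{121189}$ ($B = \left(-164170\right) \frac{1}{121189} = - \frac{164170}{121189} \approx -1.3547$)
$x = - \frac{2514835920}{121189}$ ($x = -20750 - \frac{164170}{121189} = - \frac{2514835920}{121189} \approx -20751.0$)
$\frac{-397316 - 216792}{x + h{\left(421 \right)}} = \frac{-397316 - 216792}{- \frac{2514835920}{121189} + 1380} = - \frac{614108}{- \frac{2347595100}{121189}} = \left(-614108\right) \left(- \frac{121189}{2347595100}\right) = \frac{18605783603}{586898775}$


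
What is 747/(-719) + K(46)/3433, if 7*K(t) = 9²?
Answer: -17892918/17278289 ≈ -1.0356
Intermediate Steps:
K(t) = 81/7 (K(t) = (⅐)*9² = (⅐)*81 = 81/7)
747/(-719) + K(46)/3433 = 747/(-719) + (81/7)/3433 = 747*(-1/719) + (81/7)*(1/3433) = -747/719 + 81/24031 = -17892918/17278289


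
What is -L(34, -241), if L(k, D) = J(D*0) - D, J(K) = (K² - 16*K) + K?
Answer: -241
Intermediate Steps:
J(K) = K² - 15*K
L(k, D) = -D (L(k, D) = (D*0)*(-15 + D*0) - D = 0*(-15 + 0) - D = 0*(-15) - D = 0 - D = -D)
-L(34, -241) = -(-1)*(-241) = -1*241 = -241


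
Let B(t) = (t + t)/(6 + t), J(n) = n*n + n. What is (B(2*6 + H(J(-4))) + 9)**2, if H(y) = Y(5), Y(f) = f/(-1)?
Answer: 17161/169 ≈ 101.54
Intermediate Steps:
J(n) = n + n**2 (J(n) = n**2 + n = n + n**2)
Y(f) = -f (Y(f) = f*(-1) = -f)
H(y) = -5 (H(y) = -1*5 = -5)
B(t) = 2*t/(6 + t) (B(t) = (2*t)/(6 + t) = 2*t/(6 + t))
(B(2*6 + H(J(-4))) + 9)**2 = (2*(2*6 - 5)/(6 + (2*6 - 5)) + 9)**2 = (2*(12 - 5)/(6 + (12 - 5)) + 9)**2 = (2*7/(6 + 7) + 9)**2 = (2*7/13 + 9)**2 = (2*7*(1/13) + 9)**2 = (14/13 + 9)**2 = (131/13)**2 = 17161/169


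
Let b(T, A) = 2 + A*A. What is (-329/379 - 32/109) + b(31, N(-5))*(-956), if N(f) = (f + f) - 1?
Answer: -4857725857/41311 ≈ -1.1759e+5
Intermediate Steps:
N(f) = -1 + 2*f (N(f) = 2*f - 1 = -1 + 2*f)
b(T, A) = 2 + A²
(-329/379 - 32/109) + b(31, N(-5))*(-956) = (-329/379 - 32/109) + (2 + (-1 + 2*(-5))²)*(-956) = (-329*1/379 - 32*1/109) + (2 + (-1 - 10)²)*(-956) = (-329/379 - 32/109) + (2 + (-11)²)*(-956) = -47989/41311 + (2 + 121)*(-956) = -47989/41311 + 123*(-956) = -47989/41311 - 117588 = -4857725857/41311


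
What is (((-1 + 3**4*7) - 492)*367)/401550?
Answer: 13579/200775 ≈ 0.067633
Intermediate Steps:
(((-1 + 3**4*7) - 492)*367)/401550 = (((-1 + 81*7) - 492)*367)*(1/401550) = (((-1 + 567) - 492)*367)*(1/401550) = ((566 - 492)*367)*(1/401550) = (74*367)*(1/401550) = 27158*(1/401550) = 13579/200775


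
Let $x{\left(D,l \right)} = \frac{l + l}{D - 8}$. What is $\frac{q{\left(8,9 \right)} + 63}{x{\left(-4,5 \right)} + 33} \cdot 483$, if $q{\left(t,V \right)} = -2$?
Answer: $\frac{176778}{193} \approx 915.95$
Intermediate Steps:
$x{\left(D,l \right)} = \frac{2 l}{-8 + D}$
$\frac{q{\left(8,9 \right)} + 63}{x{\left(-4,5 \right)} + 33} \cdot 483 = \frac{-2 + 63}{2 \cdot 5 \frac{1}{-8 - 4} + 33} \cdot 483 = \frac{61}{2 \cdot 5 \frac{1}{-12} + 33} \cdot 483 = \frac{61}{2 \cdot 5 \left(- \frac{1}{12}\right) + 33} \cdot 483 = \frac{61}{- \frac{5}{6} + 33} \cdot 483 = \frac{61}{\frac{193}{6}} \cdot 483 = 61 \cdot \frac{6}{193} \cdot 483 = \frac{366}{193} \cdot 483 = \frac{176778}{193}$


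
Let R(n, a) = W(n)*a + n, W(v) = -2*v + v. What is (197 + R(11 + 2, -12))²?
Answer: 133956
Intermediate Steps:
W(v) = -v
R(n, a) = n - a*n (R(n, a) = (-n)*a + n = -a*n + n = n - a*n)
(197 + R(11 + 2, -12))² = (197 + (11 + 2)*(1 - 1*(-12)))² = (197 + 13*(1 + 12))² = (197 + 13*13)² = (197 + 169)² = 366² = 133956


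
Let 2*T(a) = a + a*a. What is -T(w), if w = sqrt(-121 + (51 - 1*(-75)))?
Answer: -5/2 - sqrt(5)/2 ≈ -3.6180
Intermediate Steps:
w = sqrt(5) (w = sqrt(-121 + (51 + 75)) = sqrt(-121 + 126) = sqrt(5) ≈ 2.2361)
T(a) = a/2 + a**2/2 (T(a) = (a + a*a)/2 = (a + a**2)/2 = a/2 + a**2/2)
-T(w) = -sqrt(5)*(1 + sqrt(5))/2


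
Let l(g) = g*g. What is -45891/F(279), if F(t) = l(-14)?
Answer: -45891/196 ≈ -234.14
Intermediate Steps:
l(g) = g²
F(t) = 196 (F(t) = (-14)² = 196)
-45891/F(279) = -45891/196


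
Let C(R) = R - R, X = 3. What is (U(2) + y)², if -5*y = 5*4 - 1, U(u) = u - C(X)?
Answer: 81/25 ≈ 3.2400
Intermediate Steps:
C(R) = 0
U(u) = u (U(u) = u - 1*0 = u + 0 = u)
y = -19/5 (y = -(5*4 - 1)/5 = -(20 - 1)/5 = -⅕*19 = -19/5 ≈ -3.8000)
(U(2) + y)² = (2 - 19/5)² = (-9/5)² = 81/25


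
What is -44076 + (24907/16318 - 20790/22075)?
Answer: -3175367907559/72043970 ≈ -44075.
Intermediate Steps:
-44076 + (24907/16318 - 20790/22075) = -44076 + (24907*(1/16318) - 20790*1/22075) = -44076 + (24907/16318 - 4158/4415) = -44076 + 42114161/72043970 = -3175367907559/72043970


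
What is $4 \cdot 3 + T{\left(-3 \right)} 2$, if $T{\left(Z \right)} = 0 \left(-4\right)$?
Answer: $12$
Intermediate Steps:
$T{\left(Z \right)} = 0$
$4 \cdot 3 + T{\left(-3 \right)} 2 = 4 \cdot 3 + 0 \cdot 2 = 12 + 0 = 12$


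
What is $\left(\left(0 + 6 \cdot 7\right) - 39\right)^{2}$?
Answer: $9$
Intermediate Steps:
$\left(\left(0 + 6 \cdot 7\right) - 39\right)^{2} = \left(\left(0 + 42\right) - 39\right)^{2} = \left(42 - 39\right)^{2} = 3^{2} = 9$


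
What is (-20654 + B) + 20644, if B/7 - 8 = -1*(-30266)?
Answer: 211908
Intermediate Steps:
B = 211918 (B = 56 + 7*(-1*(-30266)) = 56 + 7*30266 = 56 + 211862 = 211918)
(-20654 + B) + 20644 = (-20654 + 211918) + 20644 = 191264 + 20644 = 211908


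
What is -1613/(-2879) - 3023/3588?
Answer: -2915773/10329852 ≈ -0.28227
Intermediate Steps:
-1613/(-2879) - 3023/3588 = -1613*(-1/2879) - 3023*1/3588 = 1613/2879 - 3023/3588 = -2915773/10329852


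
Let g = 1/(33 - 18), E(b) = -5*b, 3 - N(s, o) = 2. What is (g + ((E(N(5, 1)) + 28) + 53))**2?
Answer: 1301881/225 ≈ 5786.1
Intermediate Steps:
N(s, o) = 1 (N(s, o) = 3 - 1*2 = 3 - 2 = 1)
g = 1/15 ≈ 0.066667
(g + ((E(N(5, 1)) + 28) + 53))**2 = (1/15 + ((-5*1 + 28) + 53))**2 = (1/15 + ((-5 + 28) + 53))**2 = (1/15 + (23 + 53))**2 = (1/15 + 76)**2 = (1141/15)**2 = 1301881/225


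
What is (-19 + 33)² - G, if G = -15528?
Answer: 15724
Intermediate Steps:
(-19 + 33)² - G = (-19 + 33)² - 1*(-15528) = 14² + 15528 = 196 + 15528 = 15724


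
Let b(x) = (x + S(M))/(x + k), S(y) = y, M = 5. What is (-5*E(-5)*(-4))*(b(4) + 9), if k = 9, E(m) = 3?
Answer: 7560/13 ≈ 581.54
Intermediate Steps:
b(x) = (5 + x)/(9 + x) (b(x) = (x + 5)/(x + 9) = (5 + x)/(9 + x))
(-5*E(-5)*(-4))*(b(4) + 9) = (-5*3*(-4))*((5 + 4)/(9 + 4) + 9) = (-15*(-4))*(9/13 + 9) = 60*((1/13)*9 + 9) = 60*(9/13 + 9) = 60*(126/13) = 7560/13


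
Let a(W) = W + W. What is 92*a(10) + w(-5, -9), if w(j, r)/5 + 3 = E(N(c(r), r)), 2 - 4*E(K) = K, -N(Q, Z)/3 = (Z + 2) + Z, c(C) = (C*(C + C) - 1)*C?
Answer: 3535/2 ≈ 1767.5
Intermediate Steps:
a(W) = 2*W
c(C) = C*(-1 + 2*C²) (c(C) = (C*(2*C) - 1)*C = (2*C² - 1)*C = (-1 + 2*C²)*C = C*(-1 + 2*C²))
N(Q, Z) = -6 - 6*Z (N(Q, Z) = -3*((Z + 2) + Z) = -3*((2 + Z) + Z) = -3*(2 + 2*Z) = -6 - 6*Z)
E(K) = ½ - K/4
w(j, r) = -5 + 15*r/2 (w(j, r) = -15 + 5*(½ - (-6 - 6*r)/4) = -15 + 5*(½ + (3/2 + 3*r/2)) = -15 + 5*(2 + 3*r/2) = -15 + (10 + 15*r/2) = -5 + 15*r/2)
92*a(10) + w(-5, -9) = 92*(2*10) + (-5 + (15/2)*(-9)) = 92*20 + (-5 - 135/2) = 1840 - 145/2 = 3535/2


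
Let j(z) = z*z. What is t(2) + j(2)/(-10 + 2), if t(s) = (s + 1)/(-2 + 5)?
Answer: 1/2 ≈ 0.50000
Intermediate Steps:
j(z) = z**2
t(s) = 1/3 + s/3 (t(s) = (1 + s)/3 = (1 + s)*(1/3) = 1/3 + s/3)
t(2) + j(2)/(-10 + 2) = (1/3 + (1/3)*2) + 2**2/(-10 + 2) = (1/3 + 2/3) + 4/(-8) = 1 + 4*(-1/8) = 1 - 1/2 = 1/2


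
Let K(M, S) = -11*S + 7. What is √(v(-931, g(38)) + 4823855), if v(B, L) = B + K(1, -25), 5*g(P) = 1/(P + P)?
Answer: √4823206 ≈ 2196.2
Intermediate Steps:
K(M, S) = 7 - 11*S
g(P) = 1/(10*P) (g(P) = 1/(5*(P + P)) = 1/(5*((2*P))) = (1/(2*P))/5 = 1/(10*P))
v(B, L) = 282 + B (v(B, L) = B + (7 - 11*(-25)) = B + (7 + 275) = B + 282 = 282 + B)
√(v(-931, g(38)) + 4823855) = √((282 - 931) + 4823855) = √(-649 + 4823855) = √4823206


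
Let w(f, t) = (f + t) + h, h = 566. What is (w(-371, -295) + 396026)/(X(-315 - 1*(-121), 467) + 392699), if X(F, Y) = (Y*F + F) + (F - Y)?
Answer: 197963/150623 ≈ 1.3143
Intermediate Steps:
w(f, t) = 566 + f + t (w(f, t) = (f + t) + 566 = 566 + f + t)
X(F, Y) = -Y + 2*F + F*Y (X(F, Y) = (F*Y + F) + (F - Y) = (F + F*Y) + (F - Y) = -Y + 2*F + F*Y)
(w(-371, -295) + 396026)/(X(-315 - 1*(-121), 467) + 392699) = ((566 - 371 - 295) + 396026)/((-1*467 + 2*(-315 - 1*(-121)) + (-315 - 1*(-121))*467) + 392699) = (-100 + 396026)/((-467 + 2*(-315 + 121) + (-315 + 121)*467) + 392699) = 395926/((-467 + 2*(-194) - 194*467) + 392699) = 395926/((-467 - 388 - 90598) + 392699) = 395926/(-91453 + 392699) = 395926/301246 = 395926*(1/301246) = 197963/150623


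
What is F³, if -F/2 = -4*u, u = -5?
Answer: -64000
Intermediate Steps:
F = -40 (F = -(-8)*(-5) = -2*20 = -40)
F³ = (-40)³ = -64000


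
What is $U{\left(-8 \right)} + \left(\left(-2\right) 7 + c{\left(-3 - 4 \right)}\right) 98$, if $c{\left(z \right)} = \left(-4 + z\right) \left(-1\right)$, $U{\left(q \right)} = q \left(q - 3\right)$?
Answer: $-206$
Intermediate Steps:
$U{\left(q \right)} = q \left(-3 + q\right)$
$c{\left(z \right)} = 4 - z$
$U{\left(-8 \right)} + \left(\left(-2\right) 7 + c{\left(-3 - 4 \right)}\right) 98 = - 8 \left(-3 - 8\right) + \left(\left(-2\right) 7 + \left(4 - \left(-3 - 4\right)\right)\right) 98 = \left(-8\right) \left(-11\right) + \left(-14 + \left(4 - -7\right)\right) 98 = 88 + \left(-14 + \left(4 + 7\right)\right) 98 = 88 + \left(-14 + 11\right) 98 = 88 - 294 = -206$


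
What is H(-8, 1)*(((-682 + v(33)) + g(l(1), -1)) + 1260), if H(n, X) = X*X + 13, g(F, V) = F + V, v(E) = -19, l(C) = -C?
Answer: 7798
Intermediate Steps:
H(n, X) = 13 + X² (H(n, X) = X² + 13 = 13 + X²)
H(-8, 1)*(((-682 + v(33)) + g(l(1), -1)) + 1260) = (13 + 1²)*(((-682 - 19) + (-1*1 - 1)) + 1260) = (13 + 1)*((-701 + (-1 - 1)) + 1260) = 14*((-701 - 2) + 1260) = 14*(-703 + 1260) = 14*557 = 7798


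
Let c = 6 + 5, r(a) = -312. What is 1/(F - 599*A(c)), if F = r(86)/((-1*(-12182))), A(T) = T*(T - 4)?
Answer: -6091/280935349 ≈ -2.1681e-5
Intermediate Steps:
c = 11
A(T) = T*(-4 + T)
F = -156/6091 (F = -312/((-1*(-12182))) = -312/12182 = -312*1/12182 = -156/6091 ≈ -0.025612)
1/(F - 599*A(c)) = 1/(-156/6091 - 6589*(-4 + 11)) = 1/(-156/6091 - 6589*7) = 1/(-156/6091 - 599*77) = 1/(-156/6091 - 46123) = 1/(-280935349/6091) = -6091/280935349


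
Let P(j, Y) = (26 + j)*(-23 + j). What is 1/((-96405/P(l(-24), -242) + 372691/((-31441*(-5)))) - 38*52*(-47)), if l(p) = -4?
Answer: 31126590/2895914241973 ≈ 1.0748e-5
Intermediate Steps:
P(j, Y) = (-23 + j)*(26 + j)
1/((-96405/P(l(-24), -242) + 372691/((-31441*(-5)))) - 38*52*(-47)) = 1/((-96405/(-598 + (-4)² + 3*(-4)) + 372691/((-31441*(-5)))) - 38*52*(-47)) = 1/((-96405/(-598 + 16 - 12) + 372691/157205) - 1976*(-47)) = 1/((-96405/(-594) + 372691*(1/157205)) + 92872) = 1/((-96405*(-1/594) + 372691/157205) + 92872) = 1/((32135/198 + 372691/157205) + 92872) = 1/(5125575493/31126590 + 92872) = 1/(2895914241973/31126590) = 31126590/2895914241973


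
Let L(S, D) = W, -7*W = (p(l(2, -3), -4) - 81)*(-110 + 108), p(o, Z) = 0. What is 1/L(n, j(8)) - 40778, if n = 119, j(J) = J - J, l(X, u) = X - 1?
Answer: -6606043/162 ≈ -40778.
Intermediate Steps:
l(X, u) = -1 + X
j(J) = 0
W = -162/7 (W = -(0 - 81)*(-110 + 108)/7 = -(-81)*(-2)/7 = -⅐*162 = -162/7 ≈ -23.143)
L(S, D) = -162/7
1/L(n, j(8)) - 40778 = 1/(-162/7) - 40778 = -7/162 - 40778 = -6606043/162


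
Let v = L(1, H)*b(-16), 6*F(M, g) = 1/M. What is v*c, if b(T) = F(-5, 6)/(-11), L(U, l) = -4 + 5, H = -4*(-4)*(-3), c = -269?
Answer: -269/330 ≈ -0.81515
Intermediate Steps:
F(M, g) = 1/(6*M)
H = -48 (H = 16*(-3) = -48)
L(U, l) = 1
b(T) = 1/330 (b(T) = ((⅙)/(-5))/(-11) = ((⅙)*(-⅕))*(-1/11) = -1/30*(-1/11) = 1/330)
v = 1/330 (v = 1*(1/330) = 1/330 ≈ 0.0030303)
v*c = (1/330)*(-269) = -269/330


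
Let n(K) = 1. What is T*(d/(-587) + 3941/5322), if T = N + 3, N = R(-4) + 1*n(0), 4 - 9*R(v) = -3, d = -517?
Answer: 217788163/28116126 ≈ 7.7460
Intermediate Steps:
R(v) = 7/9 (R(v) = 4/9 - ⅑*(-3) = 4/9 + ⅓ = 7/9)
N = 16/9 (N = 7/9 + 1*1 = 7/9 + 1 = 16/9 ≈ 1.7778)
T = 43/9 (T = 16/9 + 3 = 43/9 ≈ 4.7778)
T*(d/(-587) + 3941/5322) = 43*(-517/(-587) + 3941/5322)/9 = 43*(-517*(-1/587) + 3941*(1/5322))/9 = 43*(517/587 + 3941/5322)/9 = (43/9)*(5064841/3124014) = 217788163/28116126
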